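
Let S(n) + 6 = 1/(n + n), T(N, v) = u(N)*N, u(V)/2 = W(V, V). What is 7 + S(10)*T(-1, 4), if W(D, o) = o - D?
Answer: 7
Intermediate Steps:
u(V) = 0 (u(V) = 2*(V - V) = 2*0 = 0)
T(N, v) = 0 (T(N, v) = 0*N = 0)
S(n) = -6 + 1/(2*n) (S(n) = -6 + 1/(n + n) = -6 + 1/(2*n))
7 + S(10)*T(-1, 4) = 7 + (-6 + (½)/10)*0 = 7 + (-6 + (½)*(⅒))*0 = 7 + (-6 + 1/20)*0 = 7 - 119/20*0 = 7 + 0 = 7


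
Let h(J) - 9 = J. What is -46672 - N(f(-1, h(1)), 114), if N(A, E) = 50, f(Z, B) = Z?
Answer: -46722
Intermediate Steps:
h(J) = 9 + J
-46672 - N(f(-1, h(1)), 114) = -46672 - 1*50 = -46672 - 50 = -46722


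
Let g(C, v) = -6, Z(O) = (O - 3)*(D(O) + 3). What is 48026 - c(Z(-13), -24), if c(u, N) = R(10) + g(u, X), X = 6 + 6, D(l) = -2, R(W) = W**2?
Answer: 47932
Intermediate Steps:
Z(O) = -3 + O (Z(O) = (O - 3)*(-2 + 3) = (-3 + O)*1 = -3 + O)
X = 12
c(u, N) = 94 (c(u, N) = 10**2 - 6 = 100 - 6 = 94)
48026 - c(Z(-13), -24) = 48026 - 1*94 = 48026 - 94 = 47932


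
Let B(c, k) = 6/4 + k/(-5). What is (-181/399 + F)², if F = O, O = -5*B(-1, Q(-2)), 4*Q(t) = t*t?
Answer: 30791401/636804 ≈ 48.353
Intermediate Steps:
Q(t) = t²/4 (Q(t) = (t*t)/4 = t²/4)
B(c, k) = 3/2 - k/5 (B(c, k) = 6*(¼) + k*(-⅕) = 3/2 - k/5)
O = -13/2 (O = -5*(3/2 - (-2)²/20) = -5*(3/2 - 4/20) = -5*(3/2 - ⅕*1) = -5*(3/2 - ⅕) = -5*13/10 = -13/2 ≈ -6.5000)
F = -13/2 ≈ -6.5000
(-181/399 + F)² = (-181/399 - 13/2)² = (-5549/798)² = 30791401/636804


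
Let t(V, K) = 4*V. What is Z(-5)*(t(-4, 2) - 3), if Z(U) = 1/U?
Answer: 19/5 ≈ 3.8000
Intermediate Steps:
Z(-5)*(t(-4, 2) - 3) = (4*(-4) - 3)/(-5) = -(-16 - 3)/5 = -1/5*(-19) = 19/5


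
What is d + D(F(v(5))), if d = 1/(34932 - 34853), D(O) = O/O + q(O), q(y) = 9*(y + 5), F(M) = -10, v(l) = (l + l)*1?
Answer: -3475/79 ≈ -43.987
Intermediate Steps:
v(l) = 2*l (v(l) = (2*l)*1 = 2*l)
q(y) = 45 + 9*y (q(y) = 9*(5 + y) = 45 + 9*y)
D(O) = 46 + 9*O (D(O) = O/O + (45 + 9*O) = 1 + (45 + 9*O) = 46 + 9*O)
d = 1/79 ≈ 0.012658
d + D(F(v(5))) = 1/79 + (46 + 9*(-10)) = 1/79 + (46 - 90) = 1/79 - 44 = -3475/79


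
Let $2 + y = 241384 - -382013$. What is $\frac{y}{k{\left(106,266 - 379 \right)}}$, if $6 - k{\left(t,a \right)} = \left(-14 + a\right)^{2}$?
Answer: $- \frac{623395}{16123} \approx -38.665$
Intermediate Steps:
$y = 623395$ ($y = -2 + \left(241384 - -382013\right) = -2 + \left(241384 + 382013\right) = -2 + 623397 = 623395$)
$k{\left(t,a \right)} = 6 - \left(-14 + a\right)^{2}$
$\frac{y}{k{\left(106,266 - 379 \right)}} = \frac{623395}{6 - \left(-14 + \left(266 - 379\right)\right)^{2}} = \frac{623395}{6 - \left(-14 - 113\right)^{2}} = \frac{623395}{6 - \left(-127\right)^{2}} = \frac{623395}{6 - 16129} = \frac{623395}{-16123} = 623395 \left(- \frac{1}{16123}\right) = - \frac{623395}{16123}$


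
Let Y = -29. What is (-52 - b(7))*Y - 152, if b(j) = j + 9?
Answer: 1820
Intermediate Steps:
b(j) = 9 + j
(-52 - b(7))*Y - 152 = (-52 - (9 + 7))*(-29) - 152 = (-52 - 1*16)*(-29) - 152 = (-52 - 16)*(-29) - 152 = -68*(-29) - 152 = 1972 - 152 = 1820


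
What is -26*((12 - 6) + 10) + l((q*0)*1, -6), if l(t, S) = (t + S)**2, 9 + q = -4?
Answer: -380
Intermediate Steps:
q = -13 (q = -9 - 4 = -13)
l(t, S) = (S + t)**2
-26*((12 - 6) + 10) + l((q*0)*1, -6) = -26*((12 - 6) + 10) + (-6 - 13*0*1)**2 = -26*(6 + 10) + (-6 + 0*1)**2 = -26*16 + (-6 + 0)**2 = -416 + (-6)**2 = -416 + 36 = -380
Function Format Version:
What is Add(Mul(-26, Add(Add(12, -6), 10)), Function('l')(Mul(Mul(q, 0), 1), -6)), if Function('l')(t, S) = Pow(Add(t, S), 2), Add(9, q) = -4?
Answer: -380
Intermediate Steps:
q = -13 (q = Add(-9, -4) = -13)
Function('l')(t, S) = Pow(Add(S, t), 2)
Add(Mul(-26, Add(Add(12, -6), 10)), Function('l')(Mul(Mul(q, 0), 1), -6)) = Add(Mul(-26, Add(Add(12, -6), 10)), Pow(Add(-6, Mul(Mul(-13, 0), 1)), 2)) = Add(Mul(-26, Add(6, 10)), Pow(Add(-6, Mul(0, 1)), 2)) = Add(Mul(-26, 16), Pow(Add(-6, 0), 2)) = Add(-416, Pow(-6, 2)) = Add(-416, 36) = -380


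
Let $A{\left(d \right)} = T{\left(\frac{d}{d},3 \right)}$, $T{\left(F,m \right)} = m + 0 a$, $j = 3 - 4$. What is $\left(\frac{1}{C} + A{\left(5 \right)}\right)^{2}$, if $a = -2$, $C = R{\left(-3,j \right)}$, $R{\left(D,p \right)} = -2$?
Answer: $\frac{25}{4} \approx 6.25$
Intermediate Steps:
$j = -1$
$C = -2$
$T{\left(F,m \right)} = m$ ($T{\left(F,m \right)} = m + 0 \left(-2\right) = m + 0 = m$)
$A{\left(d \right)} = 3$
$\left(\frac{1}{C} + A{\left(5 \right)}\right)^{2} = \left(\frac{1}{-2} + 3\right)^{2} = \left(- \frac{1}{2} + 3\right)^{2} = \left(\frac{5}{2}\right)^{2} = \frac{25}{4}$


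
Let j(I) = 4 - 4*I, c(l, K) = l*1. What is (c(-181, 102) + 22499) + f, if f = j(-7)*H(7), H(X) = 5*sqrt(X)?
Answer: 22318 + 160*sqrt(7) ≈ 22741.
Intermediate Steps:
c(l, K) = l
f = 160*sqrt(7) (f = (4 - 4*(-7))*(5*sqrt(7)) = (4 + 28)*(5*sqrt(7)) = 32*(5*sqrt(7)) = 160*sqrt(7) ≈ 423.32)
(c(-181, 102) + 22499) + f = (-181 + 22499) + 160*sqrt(7) = 22318 + 160*sqrt(7)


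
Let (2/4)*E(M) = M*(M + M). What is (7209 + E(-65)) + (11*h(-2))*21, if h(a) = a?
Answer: 23647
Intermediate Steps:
E(M) = 4*M² (E(M) = 2*(M*(M + M)) = 2*(M*(2*M)) = 2*(2*M²) = 4*M²)
(7209 + E(-65)) + (11*h(-2))*21 = (7209 + 4*(-65)²) + (11*(-2))*21 = (7209 + 4*4225) - 22*21 = (7209 + 16900) - 462 = 24109 - 462 = 23647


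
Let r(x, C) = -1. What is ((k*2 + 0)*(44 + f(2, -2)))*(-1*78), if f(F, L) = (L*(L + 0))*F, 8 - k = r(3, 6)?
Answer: -73008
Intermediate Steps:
k = 9 (k = 8 - 1*(-1) = 8 + 1 = 9)
f(F, L) = F*L² (f(F, L) = (L*L)*F = L²*F = F*L²)
((k*2 + 0)*(44 + f(2, -2)))*(-1*78) = ((9*2 + 0)*(44 + 2*(-2)²))*(-1*78) = ((18 + 0)*(44 + 2*4))*(-78) = (18*(44 + 8))*(-78) = (18*52)*(-78) = 936*(-78) = -73008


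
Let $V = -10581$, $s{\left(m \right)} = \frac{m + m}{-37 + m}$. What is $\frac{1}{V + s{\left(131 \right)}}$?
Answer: $- \frac{47}{497176} \approx -9.4534 \cdot 10^{-5}$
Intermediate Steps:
$s{\left(m \right)} = \frac{2 m}{-37 + m}$
$\frac{1}{V + s{\left(131 \right)}} = \frac{1}{-10581 + 2 \cdot 131 \frac{1}{-37 + 131}} = \frac{1}{-10581 + 2 \cdot 131 \cdot \frac{1}{94}} = \frac{1}{-10581 + \frac{131}{47}} = \frac{1}{- \frac{497176}{47}} = - \frac{47}{497176}$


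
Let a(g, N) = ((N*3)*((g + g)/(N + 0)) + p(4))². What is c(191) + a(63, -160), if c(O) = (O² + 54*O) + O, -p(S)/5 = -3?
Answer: 201435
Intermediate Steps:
p(S) = 15 (p(S) = -5*(-3) = 15)
a(g, N) = (15 + 6*g)² (a(g, N) = ((N*3)*((g + g)/(N + 0)) + 15)² = ((3*N)*((2*g)/N) + 15)² = ((3*N)*(2*g/N) + 15)² = (6*g + 15)² = (15 + 6*g)²)
c(O) = O² + 55*O
c(191) + a(63, -160) = 191*(55 + 191) + 9*(5 + 2*63)² = 191*246 + 9*(5 + 126)² = 46986 + 9*131² = 46986 + 9*17161 = 46986 + 154449 = 201435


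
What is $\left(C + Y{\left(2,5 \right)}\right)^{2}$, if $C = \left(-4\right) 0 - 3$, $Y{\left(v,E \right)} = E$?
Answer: $4$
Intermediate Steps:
$C = -3$ ($C = 0 - 3 = -3$)
$\left(C + Y{\left(2,5 \right)}\right)^{2} = \left(-3 + 5\right)^{2} = 2^{2} = 4$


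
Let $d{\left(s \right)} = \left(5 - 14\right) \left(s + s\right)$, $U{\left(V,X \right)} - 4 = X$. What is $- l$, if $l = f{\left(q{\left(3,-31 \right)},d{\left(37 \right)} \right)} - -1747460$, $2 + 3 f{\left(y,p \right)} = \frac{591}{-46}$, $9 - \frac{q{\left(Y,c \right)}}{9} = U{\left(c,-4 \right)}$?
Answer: $- \frac{241148797}{138} \approx -1.7475 \cdot 10^{6}$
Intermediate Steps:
$U{\left(V,X \right)} = 4 + X$
$q{\left(Y,c \right)} = 81$ ($q{\left(Y,c \right)} = 81 - 9 \left(4 - 4\right) = 81 - 0 = 81 + 0 = 81$)
$d{\left(s \right)} = - 18 s$ ($d{\left(s \right)} = - 9 \cdot 2 s = - 18 s$)
$f{\left(y,p \right)} = - \frac{683}{138}$ ($f{\left(y,p \right)} = - \frac{2}{3} + \frac{591 \frac{1}{-46}}{3} = - \frac{2}{3} + \frac{591 \left(- \frac{1}{46}\right)}{3} = - \frac{2}{3} + \frac{1}{3} \left(- \frac{591}{46}\right) = - \frac{2}{3} - \frac{197}{46} = - \frac{683}{138}$)
$l = \frac{241148797}{138}$ ($l = - \frac{683}{138} - -1747460 = - \frac{683}{138} + 1747460 = \frac{241148797}{138} \approx 1.7475 \cdot 10^{6}$)
$- l = \left(-1\right) \frac{241148797}{138} = - \frac{241148797}{138}$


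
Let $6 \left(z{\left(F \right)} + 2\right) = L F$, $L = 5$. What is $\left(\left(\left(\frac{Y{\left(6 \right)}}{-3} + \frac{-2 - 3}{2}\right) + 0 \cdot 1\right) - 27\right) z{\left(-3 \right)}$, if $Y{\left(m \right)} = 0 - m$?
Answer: $\frac{495}{4} \approx 123.75$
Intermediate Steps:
$z{\left(F \right)} = -2 + \frac{5 F}{6}$
$Y{\left(m \right)} = - m$
$\left(\left(\left(\frac{Y{\left(6 \right)}}{-3} + \frac{-2 - 3}{2}\right) + 0 \cdot 1\right) - 27\right) z{\left(-3 \right)} = \left(\left(\left(\frac{\left(-1\right) 6}{-3} + \frac{-2 - 3}{2}\right) + 0 \cdot 1\right) - 27\right) \left(-2 + \frac{5}{6} \left(-3\right)\right) = \left(\left(\left(\left(-6\right) \left(- \frac{1}{3}\right) - \frac{5}{2}\right) + 0\right) - 27\right) \left(-2 - \frac{5}{2}\right) = \left(\left(\left(2 - \frac{5}{2}\right) + 0\right) - 27\right) \left(- \frac{9}{2}\right) = \left(\left(- \frac{1}{2} + 0\right) - 27\right) \left(- \frac{9}{2}\right) = \left(- \frac{1}{2} - 27\right) \left(- \frac{9}{2}\right) = \left(- \frac{55}{2}\right) \left(- \frac{9}{2}\right) = \frac{495}{4}$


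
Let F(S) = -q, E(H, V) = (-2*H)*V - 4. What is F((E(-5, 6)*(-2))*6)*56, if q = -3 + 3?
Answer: 0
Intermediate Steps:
E(H, V) = -4 - 2*H*V (E(H, V) = -2*H*V - 4 = -4 - 2*H*V)
q = 0
F(S) = 0 (F(S) = -1*0 = 0)
F((E(-5, 6)*(-2))*6)*56 = 0*56 = 0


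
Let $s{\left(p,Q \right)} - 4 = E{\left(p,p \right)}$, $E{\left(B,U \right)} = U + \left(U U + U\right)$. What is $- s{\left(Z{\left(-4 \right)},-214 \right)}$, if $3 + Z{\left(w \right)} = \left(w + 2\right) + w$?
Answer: $-67$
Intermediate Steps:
$E{\left(B,U \right)} = U^{2} + 2 U$ ($E{\left(B,U \right)} = U + \left(U^{2} + U\right) = U + \left(U + U^{2}\right) = U^{2} + 2 U$)
$Z{\left(w \right)} = -1 + 2 w$ ($Z{\left(w \right)} = -3 + \left(\left(w + 2\right) + w\right) = -3 + \left(\left(2 + w\right) + w\right) = -3 + \left(2 + 2 w\right) = -1 + 2 w$)
$s{\left(p,Q \right)} = 4 + p \left(2 + p\right)$
$- s{\left(Z{\left(-4 \right)},-214 \right)} = - (4 + \left(-1 + 2 \left(-4\right)\right) \left(2 + \left(-1 + 2 \left(-4\right)\right)\right)) = - (4 + \left(-1 - 8\right) \left(2 - 9\right)) = - (4 - 9 \left(2 - 9\right)) = - (4 - -63) = - (4 + 63) = \left(-1\right) 67 = -67$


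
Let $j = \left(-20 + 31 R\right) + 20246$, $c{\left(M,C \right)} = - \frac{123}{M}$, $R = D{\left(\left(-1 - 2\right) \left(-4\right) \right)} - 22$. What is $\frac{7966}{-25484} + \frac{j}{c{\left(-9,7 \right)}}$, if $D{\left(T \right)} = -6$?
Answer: $\frac{739815605}{522422} \approx 1416.1$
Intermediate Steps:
$R = -28$ ($R = -6 - 22 = -28$)
$j = 19358$ ($j = \left(-20 + 31 \left(-28\right)\right) + 20246 = \left(-20 - 868\right) + 20246 = -888 + 20246 = 19358$)
$\frac{7966}{-25484} + \frac{j}{c{\left(-9,7 \right)}} = \frac{7966}{-25484} + \frac{19358}{\left(-123\right) \frac{1}{-9}} = 7966 \left(- \frac{1}{25484}\right) + \frac{19358}{\left(-123\right) \left(- \frac{1}{9}\right)} = - \frac{3983}{12742} + \frac{19358}{\frac{41}{3}} = - \frac{3983}{12742} + 19358 \cdot \frac{3}{41} = - \frac{3983}{12742} + \frac{58074}{41} = \frac{739815605}{522422}$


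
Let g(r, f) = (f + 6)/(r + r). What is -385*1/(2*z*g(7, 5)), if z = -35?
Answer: 7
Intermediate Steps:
g(r, f) = (6 + f)/(2*r) (g(r, f) = (6 + f)/((2*r)) = (6 + f)*(1/(2*r)) = (6 + f)/(2*r))
-385*1/(2*z*g(7, 5)) = -385*(-1/(5*(6 + 5))) = -385/((((1/2)*(1/7)*11)*2)*(-35)) = -385/(((11/14)*2)*(-35)) = -385/((11/7)*(-35)) = -385/(-55) = -385*(-1/55) = 7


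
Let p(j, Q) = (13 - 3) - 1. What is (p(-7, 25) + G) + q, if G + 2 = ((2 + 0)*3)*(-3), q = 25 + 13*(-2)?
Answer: -12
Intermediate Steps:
p(j, Q) = 9 (p(j, Q) = 10 - 1 = 9)
q = -1 (q = 25 - 26 = -1)
G = -20 (G = -2 + ((2 + 0)*3)*(-3) = -2 + (2*3)*(-3) = -2 + 6*(-3) = -2 - 18 = -20)
(p(-7, 25) + G) + q = (9 - 20) - 1 = -11 - 1 = -12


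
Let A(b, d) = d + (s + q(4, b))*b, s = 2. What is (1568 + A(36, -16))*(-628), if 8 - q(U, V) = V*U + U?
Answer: 2145248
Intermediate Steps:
q(U, V) = 8 - U - U*V (q(U, V) = 8 - (V*U + U) = 8 - (U*V + U) = 8 - (U + U*V) = 8 + (-U - U*V) = 8 - U - U*V)
A(b, d) = d + b*(6 - 4*b) (A(b, d) = d + (2 + (8 - 1*4 - 1*4*b))*b = d + (2 + (8 - 4 - 4*b))*b = d + (2 + (4 - 4*b))*b = d + (6 - 4*b)*b = d + b*(6 - 4*b))
(1568 + A(36, -16))*(-628) = (1568 + (-16 - 4*36² + 6*36))*(-628) = (1568 + (-16 - 4*1296 + 216))*(-628) = (1568 + (-16 - 5184 + 216))*(-628) = (1568 - 4984)*(-628) = -3416*(-628) = 2145248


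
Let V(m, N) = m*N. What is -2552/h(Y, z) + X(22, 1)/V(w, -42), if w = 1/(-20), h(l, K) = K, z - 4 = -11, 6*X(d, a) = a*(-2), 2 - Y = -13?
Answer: 22958/63 ≈ 364.41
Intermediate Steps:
Y = 15 (Y = 2 - 1*(-13) = 2 + 13 = 15)
X(d, a) = -a/3 (X(d, a) = (a*(-2))/6 = (-2*a)/6 = -a/3)
z = -7 (z = 4 - 11 = -7)
w = -1/20 ≈ -0.050000
V(m, N) = N*m
-2552/h(Y, z) + X(22, 1)/V(w, -42) = -2552/(-7) + (-⅓*1)/((-42*(-1/20))) = -2552*(-⅐) - 1/(3*21/10) = 2552/7 - ⅓*10/21 = 2552/7 - 10/63 = 22958/63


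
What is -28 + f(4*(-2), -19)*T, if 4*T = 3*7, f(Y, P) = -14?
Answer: -203/2 ≈ -101.50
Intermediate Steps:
T = 21/4 (T = (3*7)/4 = (¼)*21 = 21/4 ≈ 5.2500)
-28 + f(4*(-2), -19)*T = -28 - 14*21/4 = -28 - 147/2 = -203/2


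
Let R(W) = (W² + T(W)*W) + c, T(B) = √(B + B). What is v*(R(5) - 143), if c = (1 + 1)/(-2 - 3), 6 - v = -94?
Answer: -11840 + 500*√10 ≈ -10259.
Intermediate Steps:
v = 100 (v = 6 - 1*(-94) = 6 + 94 = 100)
c = -⅖ (c = 2/(-5) = 2*(-⅕) = -⅖ ≈ -0.40000)
T(B) = √2*√B (T(B) = √(2*B) = √2*√B)
R(W) = -⅖ + W² + √2*W^(3/2) (R(W) = (W² + (√2*√W)*W) - ⅖ = (W² + √2*W^(3/2)) - ⅖ = -⅖ + W² + √2*W^(3/2))
v*(R(5) - 143) = 100*((-⅖ + 5² + √2*5^(3/2)) - 143) = 100*((-⅖ + 25 + √2*(5*√5)) - 143) = 100*((-⅖ + 25 + 5*√10) - 143) = 100*((123/5 + 5*√10) - 143) = 100*(-592/5 + 5*√10) = -11840 + 500*√10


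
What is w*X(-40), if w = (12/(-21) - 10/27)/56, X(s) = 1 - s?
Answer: -3649/5292 ≈ -0.68953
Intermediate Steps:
w = -89/5292 (w = (12*(-1/21) - 10*1/27)*(1/56) = (-4/7 - 10/27)*(1/56) = -178/189*1/56 = -89/5292 ≈ -0.016818)
w*X(-40) = -89*(1 - 1*(-40))/5292 = -89*(1 + 40)/5292 = -89/5292*41 = -3649/5292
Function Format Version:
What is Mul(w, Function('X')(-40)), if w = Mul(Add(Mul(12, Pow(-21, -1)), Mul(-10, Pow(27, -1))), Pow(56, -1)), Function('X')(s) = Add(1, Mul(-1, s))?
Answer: Rational(-3649, 5292) ≈ -0.68953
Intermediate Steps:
w = Rational(-89, 5292) (w = Mul(Add(Mul(12, Rational(-1, 21)), Mul(-10, Rational(1, 27))), Rational(1, 56)) = Mul(Add(Rational(-4, 7), Rational(-10, 27)), Rational(1, 56)) = Mul(Rational(-178, 189), Rational(1, 56)) = Rational(-89, 5292) ≈ -0.016818)
Mul(w, Function('X')(-40)) = Mul(Rational(-89, 5292), Add(1, Mul(-1, -40))) = Mul(Rational(-89, 5292), Add(1, 40)) = Mul(Rational(-89, 5292), 41) = Rational(-3649, 5292)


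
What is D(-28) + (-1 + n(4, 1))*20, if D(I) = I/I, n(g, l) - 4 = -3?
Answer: 1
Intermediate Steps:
n(g, l) = 1 (n(g, l) = 4 - 3 = 1)
D(I) = 1
D(-28) + (-1 + n(4, 1))*20 = 1 + (-1 + 1)*20 = 1 + 0*20 = 1 + 0 = 1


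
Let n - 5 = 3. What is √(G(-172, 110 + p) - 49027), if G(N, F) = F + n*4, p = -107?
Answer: 4*I*√3062 ≈ 221.34*I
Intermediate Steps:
n = 8 (n = 5 + 3 = 8)
G(N, F) = 32 + F (G(N, F) = F + 8*4 = F + 32 = 32 + F)
√(G(-172, 110 + p) - 49027) = √((32 + (110 - 107)) - 49027) = √((32 + 3) - 49027) = √(35 - 49027) = √(-48992) = 4*I*√3062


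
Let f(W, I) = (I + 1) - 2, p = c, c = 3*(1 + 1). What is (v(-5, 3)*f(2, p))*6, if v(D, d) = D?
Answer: -150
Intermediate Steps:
c = 6 (c = 3*2 = 6)
p = 6
f(W, I) = -1 + I (f(W, I) = (1 + I) - 2 = -1 + I)
(v(-5, 3)*f(2, p))*6 = -5*(-1 + 6)*6 = -5*5*6 = -25*6 = -150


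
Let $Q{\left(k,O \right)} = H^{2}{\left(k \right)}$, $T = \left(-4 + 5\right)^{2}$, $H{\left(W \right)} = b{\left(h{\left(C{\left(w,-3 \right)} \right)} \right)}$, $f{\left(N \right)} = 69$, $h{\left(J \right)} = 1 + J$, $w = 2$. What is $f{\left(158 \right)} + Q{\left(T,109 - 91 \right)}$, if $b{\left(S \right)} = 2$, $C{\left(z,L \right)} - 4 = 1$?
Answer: $73$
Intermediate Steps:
$C{\left(z,L \right)} = 5$ ($C{\left(z,L \right)} = 4 + 1 = 5$)
$H{\left(W \right)} = 2$
$T = 1$ ($T = 1^{2} = 1$)
$Q{\left(k,O \right)} = 4$ ($Q{\left(k,O \right)} = 2^{2} = 4$)
$f{\left(158 \right)} + Q{\left(T,109 - 91 \right)} = 69 + 4 = 73$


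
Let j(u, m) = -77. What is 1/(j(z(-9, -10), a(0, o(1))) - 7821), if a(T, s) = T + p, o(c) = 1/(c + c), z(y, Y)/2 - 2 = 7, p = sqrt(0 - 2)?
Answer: -1/7898 ≈ -0.00012661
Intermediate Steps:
p = I*sqrt(2) (p = sqrt(-2) = I*sqrt(2) ≈ 1.4142*I)
z(y, Y) = 18 (z(y, Y) = 4 + 2*7 = 4 + 14 = 18)
o(c) = 1/(2*c)
a(T, s) = T + I*sqrt(2)
1/(j(z(-9, -10), a(0, o(1))) - 7821) = 1/(-77 - 7821) = 1/(-7898) = -1/7898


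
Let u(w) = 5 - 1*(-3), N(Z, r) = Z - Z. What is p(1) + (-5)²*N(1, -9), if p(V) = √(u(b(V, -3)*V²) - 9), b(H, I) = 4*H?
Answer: I ≈ 1.0*I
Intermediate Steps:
N(Z, r) = 0
u(w) = 8 (u(w) = 5 + 3 = 8)
p(V) = I (p(V) = √(8 - 9) = √(-1) = I)
p(1) + (-5)²*N(1, -9) = I + (-5)²*0 = I + 25*0 = I + 0 = I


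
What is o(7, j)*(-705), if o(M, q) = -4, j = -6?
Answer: 2820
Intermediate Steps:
o(7, j)*(-705) = -4*(-705) = 2820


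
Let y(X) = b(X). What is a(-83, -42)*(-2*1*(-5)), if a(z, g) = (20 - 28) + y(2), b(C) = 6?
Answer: -20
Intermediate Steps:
y(X) = 6
a(z, g) = -2 (a(z, g) = (20 - 28) + 6 = -8 + 6 = -2)
a(-83, -42)*(-2*1*(-5)) = -2*(-2*1)*(-5) = -(-4)*(-5) = -2*10 = -20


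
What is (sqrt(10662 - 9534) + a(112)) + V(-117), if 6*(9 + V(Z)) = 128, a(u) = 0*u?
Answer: 37/3 + 2*sqrt(282) ≈ 45.919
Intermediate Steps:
a(u) = 0
V(Z) = 37/3 (V(Z) = -9 + (1/6)*128 = -9 + 64/3 = 37/3)
(sqrt(10662 - 9534) + a(112)) + V(-117) = (sqrt(10662 - 9534) + 0) + 37/3 = (sqrt(1128) + 0) + 37/3 = (2*sqrt(282) + 0) + 37/3 = 2*sqrt(282) + 37/3 = 37/3 + 2*sqrt(282)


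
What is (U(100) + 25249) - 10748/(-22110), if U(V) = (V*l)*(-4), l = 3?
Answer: 265867069/11055 ≈ 24050.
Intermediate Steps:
U(V) = -12*V (U(V) = (V*3)*(-4) = (3*V)*(-4) = -12*V)
(U(100) + 25249) - 10748/(-22110) = (-12*100 + 25249) - 10748/(-22110) = (-1200 + 25249) - 10748*(-1/22110) = 24049 + 5374/11055 = 265867069/11055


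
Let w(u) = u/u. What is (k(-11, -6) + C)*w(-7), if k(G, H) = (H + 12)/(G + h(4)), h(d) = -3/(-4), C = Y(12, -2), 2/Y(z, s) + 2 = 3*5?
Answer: -230/533 ≈ -0.43152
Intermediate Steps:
Y(z, s) = 2/13 (Y(z, s) = 2/(-2 + 3*5) = 2/(-2 + 15) = 2/13)
C = 2/13 ≈ 0.15385
h(d) = ¾ (h(d) = -3*(-¼) = ¾)
k(G, H) = (12 + H)/(¾ + G) (k(G, H) = (H + 12)/(G + ¾) = (12 + H)/(¾ + G))
w(u) = 1
(k(-11, -6) + C)*w(-7) = (4*(12 - 6)/(3 + 4*(-11)) + 2/13)*1 = (4*6/(3 - 44) + 2/13)*1 = (4*6/(-41) + 2/13)*1 = (4*(-1/41)*6 + 2/13)*1 = (-24/41 + 2/13)*1 = -230/533*1 = -230/533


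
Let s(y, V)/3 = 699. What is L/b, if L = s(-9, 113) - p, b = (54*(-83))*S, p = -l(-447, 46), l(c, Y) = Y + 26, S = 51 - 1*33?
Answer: -241/8964 ≈ -0.026885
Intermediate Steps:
S = 18 (S = 51 - 33 = 18)
l(c, Y) = 26 + Y
s(y, V) = 2097 (s(y, V) = 3*699 = 2097)
p = -72 (p = -(26 + 46) = -1*72 = -72)
b = -80676 (b = (54*(-83))*18 = -4482*18 = -80676)
L = 2169 (L = 2097 - 1*(-72) = 2097 + 72 = 2169)
L/b = 2169/(-80676) = 2169*(-1/80676) = -241/8964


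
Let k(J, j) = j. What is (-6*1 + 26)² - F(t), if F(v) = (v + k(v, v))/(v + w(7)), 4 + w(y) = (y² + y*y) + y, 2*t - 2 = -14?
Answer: 38012/95 ≈ 400.13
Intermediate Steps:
t = -6 (t = 1 + (½)*(-14) = 1 - 7 = -6)
w(y) = -4 + y + 2*y² (w(y) = -4 + ((y² + y*y) + y) = -4 + ((y² + y²) + y) = -4 + (2*y² + y) = -4 + (y + 2*y²) = -4 + y + 2*y²)
F(v) = 2*v/(101 + v) (F(v) = (v + v)/(v + (-4 + 7 + 2*7²)) = (2*v)/(v + (-4 + 7 + 2*49)) = (2*v)/(v + (-4 + 7 + 98)) = (2*v)/(v + 101) = (2*v)/(101 + v) = 2*v/(101 + v))
(-6*1 + 26)² - F(t) = (-6*1 + 26)² - 2*(-6)/(101 - 6) = (-6 + 26)² - 2*(-6)/95 = 20² - 2*(-6)/95 = 400 - 1*(-12/95) = 400 + 12/95 = 38012/95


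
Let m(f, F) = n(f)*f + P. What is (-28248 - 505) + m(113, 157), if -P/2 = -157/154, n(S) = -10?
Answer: -2300834/77 ≈ -29881.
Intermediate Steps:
P = 157/77 (P = -(-314)/154 = -2*(-157/154) = 157/77 ≈ 2.0390)
m(f, F) = 157/77 - 10*f (m(f, F) = -10*f + 157/77 = 157/77 - 10*f)
(-28248 - 505) + m(113, 157) = (-28248 - 505) + (157/77 - 10*113) = -28753 + (157/77 - 1130) = -28753 - 86853/77 = -2300834/77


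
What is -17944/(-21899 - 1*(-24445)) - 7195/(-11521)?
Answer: -94207177/14666233 ≈ -6.4234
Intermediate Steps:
-17944/(-21899 - 1*(-24445)) - 7195/(-11521) = -17944/(-21899 + 24445) - 7195*(-1/11521) = -17944/2546 + 7195/11521 = -17944*1/2546 + 7195/11521 = -8972/1273 + 7195/11521 = -94207177/14666233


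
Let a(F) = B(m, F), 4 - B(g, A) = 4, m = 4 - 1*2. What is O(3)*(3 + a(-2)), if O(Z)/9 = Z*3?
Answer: 243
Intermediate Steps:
O(Z) = 27*Z (O(Z) = 9*(Z*3) = 9*(3*Z) = 27*Z)
m = 2 (m = 4 - 2 = 2)
B(g, A) = 0 (B(g, A) = 4 - 1*4 = 4 - 4 = 0)
a(F) = 0
O(3)*(3 + a(-2)) = (27*3)*(3 + 0) = 81*3 = 243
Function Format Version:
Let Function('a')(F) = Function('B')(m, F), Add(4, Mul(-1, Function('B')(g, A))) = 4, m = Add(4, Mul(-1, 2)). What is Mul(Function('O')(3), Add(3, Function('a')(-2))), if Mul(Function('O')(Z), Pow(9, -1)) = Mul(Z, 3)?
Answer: 243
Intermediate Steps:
Function('O')(Z) = Mul(27, Z) (Function('O')(Z) = Mul(9, Mul(Z, 3)) = Mul(9, Mul(3, Z)) = Mul(27, Z))
m = 2 (m = Add(4, -2) = 2)
Function('B')(g, A) = 0 (Function('B')(g, A) = Add(4, Mul(-1, 4)) = Add(4, -4) = 0)
Function('a')(F) = 0
Mul(Function('O')(3), Add(3, Function('a')(-2))) = Mul(Mul(27, 3), Add(3, 0)) = Mul(81, 3) = 243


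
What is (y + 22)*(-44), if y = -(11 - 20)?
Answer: -1364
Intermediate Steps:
y = 9 (y = -1*(-9) = 9)
(y + 22)*(-44) = (9 + 22)*(-44) = 31*(-44) = -1364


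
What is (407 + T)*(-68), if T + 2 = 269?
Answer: -45832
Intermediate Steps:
T = 267 (T = -2 + 269 = 267)
(407 + T)*(-68) = (407 + 267)*(-68) = 674*(-68) = -45832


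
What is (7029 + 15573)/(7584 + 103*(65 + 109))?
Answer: 3767/4251 ≈ 0.88614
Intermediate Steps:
(7029 + 15573)/(7584 + 103*(65 + 109)) = 22602/(7584 + 103*174) = 22602/(7584 + 17922) = 22602/25506 = 22602*(1/25506) = 3767/4251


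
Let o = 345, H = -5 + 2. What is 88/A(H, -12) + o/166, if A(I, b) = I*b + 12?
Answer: 974/249 ≈ 3.9116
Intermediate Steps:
H = -3
A(I, b) = 12 + I*b
88/A(H, -12) + o/166 = 88/(12 - 3*(-12)) + 345/166 = 88/(12 + 36) + 345*(1/166) = 88/48 + 345/166 = 88*(1/48) + 345/166 = 11/6 + 345/166 = 974/249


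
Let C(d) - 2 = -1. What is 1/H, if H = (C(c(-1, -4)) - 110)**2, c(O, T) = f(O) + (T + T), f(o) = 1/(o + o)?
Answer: 1/11881 ≈ 8.4168e-5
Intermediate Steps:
f(o) = 1/(2*o)
c(O, T) = 1/(2*O) + 2*T (c(O, T) = 1/(2*O) + (T + T) = 1/(2*O) + 2*T)
C(d) = 1 (C(d) = 2 - 1 = 1)
H = 11881 (H = (1 - 110)**2 = (-109)**2 = 11881)
1/H = 1/11881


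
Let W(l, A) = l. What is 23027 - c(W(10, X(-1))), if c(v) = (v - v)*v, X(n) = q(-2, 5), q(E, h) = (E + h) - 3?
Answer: 23027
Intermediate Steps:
q(E, h) = -3 + E + h
X(n) = 0 (X(n) = -3 - 2 + 5 = 0)
c(v) = 0 (c(v) = 0*v = 0)
23027 - c(W(10, X(-1))) = 23027 - 1*0 = 23027 + 0 = 23027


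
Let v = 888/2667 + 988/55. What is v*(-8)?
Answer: -7156896/48895 ≈ -146.37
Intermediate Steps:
v = 894612/48895 (v = 888*(1/2667) + 988*(1/55) = 296/889 + 988/55 = 894612/48895 ≈ 18.297)
v*(-8) = (894612/48895)*(-8) = -7156896/48895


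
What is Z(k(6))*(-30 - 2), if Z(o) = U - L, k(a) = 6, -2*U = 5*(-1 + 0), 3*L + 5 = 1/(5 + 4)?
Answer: -3568/27 ≈ -132.15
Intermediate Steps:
L = -44/27 (L = -5/3 + 1/(3*(5 + 4)) = -5/3 + (1/3)/9 = -5/3 + (1/3)*(1/9) = -5/3 + 1/27 = -44/27 ≈ -1.6296)
U = 5/2 (U = -5*(-1 + 0)/2 = -5*(-1)/2 = -1/2*(-5) = 5/2 ≈ 2.5000)
Z(o) = 223/54 (Z(o) = 5/2 - 1*(-44/27) = 5/2 + 44/27 = 223/54)
Z(k(6))*(-30 - 2) = 223*(-30 - 2)/54 = (223/54)*(-32) = -3568/27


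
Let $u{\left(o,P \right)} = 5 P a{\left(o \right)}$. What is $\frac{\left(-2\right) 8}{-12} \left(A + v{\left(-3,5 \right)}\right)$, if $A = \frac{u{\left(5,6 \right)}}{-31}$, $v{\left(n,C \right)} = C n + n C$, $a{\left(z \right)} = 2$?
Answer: $- \frac{1320}{31} \approx -42.581$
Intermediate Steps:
$u{\left(o,P \right)} = 10 P$ ($u{\left(o,P \right)} = 5 P 2 = 10 P$)
$v{\left(n,C \right)} = 2 C n$ ($v{\left(n,C \right)} = C n + C n = 2 C n$)
$A = - \frac{60}{31}$ ($A = \frac{10 \cdot 6}{-31} = 60 \left(- \frac{1}{31}\right) = - \frac{60}{31} \approx -1.9355$)
$\frac{\left(-2\right) 8}{-12} \left(A + v{\left(-3,5 \right)}\right) = \frac{\left(-2\right) 8}{-12} \left(- \frac{60}{31} + 2 \cdot 5 \left(-3\right)\right) = \left(-16\right) \left(- \frac{1}{12}\right) \left(- \frac{60}{31} - 30\right) = \frac{4}{3} \left(- \frac{990}{31}\right) = - \frac{1320}{31}$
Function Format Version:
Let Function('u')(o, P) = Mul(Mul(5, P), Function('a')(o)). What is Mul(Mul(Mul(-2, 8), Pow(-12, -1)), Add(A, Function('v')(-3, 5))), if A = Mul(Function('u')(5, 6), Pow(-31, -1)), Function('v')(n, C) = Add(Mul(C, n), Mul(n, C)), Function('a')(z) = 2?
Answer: Rational(-1320, 31) ≈ -42.581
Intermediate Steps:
Function('u')(o, P) = Mul(10, P) (Function('u')(o, P) = Mul(Mul(5, P), 2) = Mul(10, P))
Function('v')(n, C) = Mul(2, C, n) (Function('v')(n, C) = Add(Mul(C, n), Mul(C, n)) = Mul(2, C, n))
A = Rational(-60, 31) (A = Mul(Mul(10, 6), Pow(-31, -1)) = Mul(60, Rational(-1, 31)) = Rational(-60, 31) ≈ -1.9355)
Mul(Mul(Mul(-2, 8), Pow(-12, -1)), Add(A, Function('v')(-3, 5))) = Mul(Mul(Mul(-2, 8), Pow(-12, -1)), Add(Rational(-60, 31), Mul(2, 5, -3))) = Mul(Mul(-16, Rational(-1, 12)), Add(Rational(-60, 31), -30)) = Mul(Rational(4, 3), Rational(-990, 31)) = Rational(-1320, 31)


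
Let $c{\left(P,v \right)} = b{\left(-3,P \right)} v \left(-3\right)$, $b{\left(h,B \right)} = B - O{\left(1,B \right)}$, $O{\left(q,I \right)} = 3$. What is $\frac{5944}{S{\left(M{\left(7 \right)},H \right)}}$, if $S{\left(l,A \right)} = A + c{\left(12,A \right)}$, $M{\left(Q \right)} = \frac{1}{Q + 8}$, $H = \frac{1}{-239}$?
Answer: $\frac{710308}{13} \approx 54639.0$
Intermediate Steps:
$H = - \frac{1}{239} \approx -0.0041841$
$b{\left(h,B \right)} = -3 + B$ ($b{\left(h,B \right)} = B - 3 = -3 + B$)
$c{\left(P,v \right)} = - 3 v \left(-3 + P\right)$ ($c{\left(P,v \right)} = \left(-3 + P\right) v \left(-3\right) = \left(-3 + P\right) \left(- 3 v\right) = - 3 v \left(-3 + P\right)$)
$M{\left(Q \right)} = \frac{1}{8 + Q}$
$S{\left(l,A \right)} = - 26 A$ ($S{\left(l,A \right)} = A + 3 A \left(3 - 12\right) = A + 3 A \left(-9\right) = A - 27 A = - 26 A$)
$\frac{5944}{S{\left(M{\left(7 \right)},H \right)}} = \frac{5944}{\left(-26\right) \left(- \frac{1}{239}\right)} = \frac{5944}{\frac{26}{239}} = 5944 \cdot \frac{239}{26} = \frac{710308}{13}$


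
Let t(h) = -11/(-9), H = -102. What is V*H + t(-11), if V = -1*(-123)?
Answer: -112903/9 ≈ -12545.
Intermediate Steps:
t(h) = 11/9 (t(h) = -11*(-⅑) = 11/9)
V = 123
V*H + t(-11) = 123*(-102) + 11/9 = -12546 + 11/9 = -112903/9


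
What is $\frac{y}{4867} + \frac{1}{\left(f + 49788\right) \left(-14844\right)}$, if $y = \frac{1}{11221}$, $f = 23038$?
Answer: $\frac{1026416537}{59037819796818408} \approx 1.7386 \cdot 10^{-8}$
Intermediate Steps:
$y = \frac{1}{11221} \approx 8.9119 \cdot 10^{-5}$
$\frac{y}{4867} + \frac{1}{\left(f + 49788\right) \left(-14844\right)} = \frac{1}{11221 \cdot 4867} + \frac{1}{\left(23038 + 49788\right) \left(-14844\right)} = \frac{1}{11221} \cdot \frac{1}{4867} + \frac{1}{72826} \left(- \frac{1}{14844}\right) = \frac{1}{54612607} + \frac{1}{72826} \left(- \frac{1}{14844}\right) = \frac{1}{54612607} - \frac{1}{1081029144} = \frac{1026416537}{59037819796818408}$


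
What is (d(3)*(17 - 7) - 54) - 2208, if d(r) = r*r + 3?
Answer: -2142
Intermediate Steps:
d(r) = 3 + r**2 (d(r) = r**2 + 3 = 3 + r**2)
(d(3)*(17 - 7) - 54) - 2208 = ((3 + 3**2)*(17 - 7) - 54) - 2208 = ((3 + 9)*10 - 54) - 2208 = (12*10 - 54) - 2208 = (120 - 54) - 2208 = 66 - 2208 = -2142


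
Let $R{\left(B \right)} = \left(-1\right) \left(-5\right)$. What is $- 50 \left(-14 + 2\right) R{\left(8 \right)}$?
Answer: $3000$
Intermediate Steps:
$R{\left(B \right)} = 5$
$- 50 \left(-14 + 2\right) R{\left(8 \right)} = - 50 \left(-14 + 2\right) 5 = - 50 \left(\left(-12\right) 5\right) = \left(-50\right) \left(-60\right) = 3000$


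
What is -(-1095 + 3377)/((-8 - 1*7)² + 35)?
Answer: -1141/130 ≈ -8.7769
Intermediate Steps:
-(-1095 + 3377)/((-8 - 1*7)² + 35) = -2282/((-8 - 7)² + 35) = -2282/((-15)² + 35) = -2282/(225 + 35) = -2282/260 = -1*1141/130 = -1141/130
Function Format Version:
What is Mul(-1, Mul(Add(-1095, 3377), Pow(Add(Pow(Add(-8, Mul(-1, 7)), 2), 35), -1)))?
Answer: Rational(-1141, 130) ≈ -8.7769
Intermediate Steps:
Mul(-1, Mul(Add(-1095, 3377), Pow(Add(Pow(Add(-8, Mul(-1, 7)), 2), 35), -1))) = Mul(-1, Mul(2282, Pow(Add(Pow(Add(-8, -7), 2), 35), -1))) = Mul(-1, Mul(2282, Pow(Add(Pow(-15, 2), 35), -1))) = Mul(-1, Mul(2282, Pow(Add(225, 35), -1))) = Mul(-1, Mul(2282, Pow(260, -1))) = Mul(-1, Mul(2282, Rational(1, 260))) = Mul(-1, Rational(1141, 130)) = Rational(-1141, 130)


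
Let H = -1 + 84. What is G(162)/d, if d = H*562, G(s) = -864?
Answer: -432/23323 ≈ -0.018523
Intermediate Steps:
H = 83
d = 46646 (d = 83*562 = 46646)
G(162)/d = -864/46646 = -864*1/46646 = -432/23323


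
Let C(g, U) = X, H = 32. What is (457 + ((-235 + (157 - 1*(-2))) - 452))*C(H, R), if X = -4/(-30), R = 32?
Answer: -142/15 ≈ -9.4667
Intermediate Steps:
X = 2/15 (X = -4*(-1/30) = 2/15 ≈ 0.13333)
C(g, U) = 2/15
(457 + ((-235 + (157 - 1*(-2))) - 452))*C(H, R) = (457 + ((-235 + (157 - 1*(-2))) - 452))*(2/15) = (457 + ((-235 + (157 + 2)) - 452))*(2/15) = (457 + ((-235 + 159) - 452))*(2/15) = (457 + (-76 - 452))*(2/15) = (457 - 528)*(2/15) = -71*2/15 = -142/15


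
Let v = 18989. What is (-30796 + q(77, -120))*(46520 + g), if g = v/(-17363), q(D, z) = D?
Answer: -24811975017349/17363 ≈ -1.4290e+9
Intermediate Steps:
g = -18989/17363 (g = 18989/(-17363) = 18989*(-1/17363) = -18989/17363 ≈ -1.0936)
(-30796 + q(77, -120))*(46520 + g) = (-30796 + 77)*(46520 - 18989/17363) = -30719*807707771/17363 = -24811975017349/17363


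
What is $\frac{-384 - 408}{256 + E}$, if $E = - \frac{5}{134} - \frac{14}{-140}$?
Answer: $- \frac{265320}{85781} \approx -3.093$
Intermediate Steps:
$E = \frac{21}{335}$ ($E = \left(-5\right) \frac{1}{134} - - \frac{1}{10} = - \frac{5}{134} + \frac{1}{10} = \frac{21}{335} \approx 0.062687$)
$\frac{-384 - 408}{256 + E} = \frac{-384 - 408}{256 + \frac{21}{335}} = - \frac{792}{\frac{85781}{335}} = \left(-792\right) \frac{335}{85781} = - \frac{265320}{85781}$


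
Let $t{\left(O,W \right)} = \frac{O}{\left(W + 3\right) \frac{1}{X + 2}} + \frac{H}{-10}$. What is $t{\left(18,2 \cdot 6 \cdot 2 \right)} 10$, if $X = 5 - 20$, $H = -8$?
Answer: $- \frac{236}{3} \approx -78.667$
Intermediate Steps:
$X = -15$ ($X = 5 - 20 = -15$)
$t{\left(O,W \right)} = \frac{4}{5} + \frac{O}{- \frac{3}{13} - \frac{W}{13}}$ ($t{\left(O,W \right)} = \frac{O}{\left(W + 3\right) \frac{1}{-15 + 2}} - \frac{8}{-10} = \frac{O}{\left(3 + W\right) \frac{1}{-13}} - - \frac{4}{5} = \frac{O}{\left(3 + W\right) \left(- \frac{1}{13}\right)} + \frac{4}{5} = \frac{O}{- \frac{3}{13} - \frac{W}{13}} + \frac{4}{5} = \frac{4}{5} + \frac{O}{- \frac{3}{13} - \frac{W}{13}}$)
$t{\left(18,2 \cdot 6 \cdot 2 \right)} 10 = \frac{12 - 1170 + 4 \cdot 2 \cdot 6 \cdot 2}{5 \left(3 + 2 \cdot 6 \cdot 2\right)} 10 = \frac{12 - 1170 + 4 \cdot 12 \cdot 2}{5 \left(3 + 12 \cdot 2\right)} 10 = \frac{12 - 1170 + 4 \cdot 24}{5 \left(3 + 24\right)} 10 = \frac{12 - 1170 + 96}{5 \cdot 27} \cdot 10 = \frac{1}{5} \cdot \frac{1}{27} \left(-1062\right) 10 = \left(- \frac{118}{15}\right) 10 = - \frac{236}{3}$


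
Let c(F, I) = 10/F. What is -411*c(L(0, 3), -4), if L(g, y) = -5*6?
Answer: 137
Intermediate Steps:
L(g, y) = -30
-411*c(L(0, 3), -4) = -4110/(-30) = -4110*(-1)/30 = -411*(-⅓) = 137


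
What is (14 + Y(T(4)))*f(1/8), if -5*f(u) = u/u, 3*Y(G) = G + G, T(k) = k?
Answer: -10/3 ≈ -3.3333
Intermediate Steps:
Y(G) = 2*G/3 (Y(G) = (G + G)/3 = (2*G)/3 = 2*G/3)
f(u) = -⅕ (f(u) = -u/(5*u) = -⅕*1 = -⅕)
(14 + Y(T(4)))*f(1/8) = (14 + (⅔)*4)*(-⅕) = (14 + 8/3)*(-⅕) = (50/3)*(-⅕) = -10/3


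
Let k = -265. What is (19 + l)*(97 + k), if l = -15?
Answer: -672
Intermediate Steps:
(19 + l)*(97 + k) = (19 - 15)*(97 - 265) = 4*(-168) = -672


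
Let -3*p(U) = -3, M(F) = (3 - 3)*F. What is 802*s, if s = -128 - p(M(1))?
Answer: -103458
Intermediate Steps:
M(F) = 0 (M(F) = 0*F = 0)
p(U) = 1 (p(U) = -⅓*(-3) = 1)
s = -129 (s = -128 - 1*1 = -128 - 1 = -129)
802*s = 802*(-129) = -103458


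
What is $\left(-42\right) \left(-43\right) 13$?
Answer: $23478$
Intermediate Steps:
$\left(-42\right) \left(-43\right) 13 = 1806 \cdot 13 = 23478$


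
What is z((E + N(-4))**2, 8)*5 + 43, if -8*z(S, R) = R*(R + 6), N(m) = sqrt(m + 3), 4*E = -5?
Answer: -27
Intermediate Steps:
E = -5/4 (E = (1/4)*(-5) = -5/4 ≈ -1.2500)
N(m) = sqrt(3 + m)
z(S, R) = -R*(6 + R)/8 (z(S, R) = -R*(R + 6)/8 = -R*(6 + R)/8)
z((E + N(-4))**2, 8)*5 + 43 = -1/8*8*(6 + 8)*5 + 43 = -1/8*8*14*5 + 43 = -14*5 + 43 = -70 + 43 = -27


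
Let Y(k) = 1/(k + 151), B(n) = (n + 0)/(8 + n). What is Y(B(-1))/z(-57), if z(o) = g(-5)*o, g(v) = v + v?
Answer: 7/601920 ≈ 1.1629e-5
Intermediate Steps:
g(v) = 2*v
B(n) = n/(8 + n)
Y(k) = 1/(151 + k)
z(o) = -10*o (z(o) = (2*(-5))*o = -10*o)
Y(B(-1))/z(-57) = 1/((151 - 1/(8 - 1))*((-10*(-57)))) = 1/((151 - 1/7)*570) = (1/570)/(151 - 1*⅐) = (1/570)/(151 - ⅐) = (1/570)/(1056/7) = (7/1056)*(1/570) = 7/601920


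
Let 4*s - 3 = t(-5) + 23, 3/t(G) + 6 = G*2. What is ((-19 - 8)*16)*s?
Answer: -11151/4 ≈ -2787.8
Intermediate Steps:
t(G) = 3/(-6 + 2*G) (t(G) = 3/(-6 + G*2) = 3/(-6 + 2*G))
s = 413/64 (s = ¾ + (3/(2*(-3 - 5)) + 23)/4 = ¾ + ((3/2)/(-8) + 23)/4 = ¾ + ((3/2)*(-⅛) + 23)/4 = ¾ + (-3/16 + 23)/4 = ¾ + (¼)*(365/16) = ¾ + 365/64 = 413/64 ≈ 6.4531)
((-19 - 8)*16)*s = ((-19 - 8)*16)*(413/64) = -27*16*(413/64) = -432*413/64 = -11151/4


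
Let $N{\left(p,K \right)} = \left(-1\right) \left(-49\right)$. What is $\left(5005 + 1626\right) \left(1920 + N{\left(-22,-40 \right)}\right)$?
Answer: $13056439$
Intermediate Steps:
$N{\left(p,K \right)} = 49$
$\left(5005 + 1626\right) \left(1920 + N{\left(-22,-40 \right)}\right) = \left(5005 + 1626\right) \left(1920 + 49\right) = 6631 \cdot 1969 = 13056439$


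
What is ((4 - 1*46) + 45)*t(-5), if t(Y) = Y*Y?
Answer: 75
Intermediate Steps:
t(Y) = Y²
((4 - 1*46) + 45)*t(-5) = ((4 - 1*46) + 45)*(-5)² = ((4 - 46) + 45)*25 = (-42 + 45)*25 = 3*25 = 75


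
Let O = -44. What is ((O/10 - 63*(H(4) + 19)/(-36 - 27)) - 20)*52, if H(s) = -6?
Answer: -2964/5 ≈ -592.80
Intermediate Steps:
((O/10 - 63*(H(4) + 19)/(-36 - 27)) - 20)*52 = ((-44/10 - 63*(-6 + 19)/(-36 - 27)) - 20)*52 = ((-44*⅒ - 63/((-63/13))) - 20)*52 = ((-22/5 - 63/((-63*1/13))) - 20)*52 = ((-22/5 - 63/(-63/13)) - 20)*52 = ((-22/5 - 63*(-13/63)) - 20)*52 = ((-22/5 + 13) - 20)*52 = (43/5 - 20)*52 = -57/5*52 = -2964/5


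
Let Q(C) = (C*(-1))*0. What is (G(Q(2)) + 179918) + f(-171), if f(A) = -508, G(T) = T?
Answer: 179410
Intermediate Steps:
Q(C) = 0 (Q(C) = -C*0 = 0)
(G(Q(2)) + 179918) + f(-171) = (0 + 179918) - 508 = 179918 - 508 = 179410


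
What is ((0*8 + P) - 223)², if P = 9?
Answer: 45796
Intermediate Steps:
((0*8 + P) - 223)² = ((0*8 + 9) - 223)² = ((0 + 9) - 223)² = (9 - 223)² = (-214)² = 45796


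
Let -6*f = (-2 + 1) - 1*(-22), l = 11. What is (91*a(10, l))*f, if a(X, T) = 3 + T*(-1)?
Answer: 2548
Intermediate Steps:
f = -7/2 (f = -((-2 + 1) - 1*(-22))/6 = -(-1 + 22)/6 = -1/6*21 = -7/2 ≈ -3.5000)
a(X, T) = 3 - T
(91*a(10, l))*f = (91*(3 - 1*11))*(-7/2) = (91*(3 - 11))*(-7/2) = (91*(-8))*(-7/2) = -728*(-7/2) = 2548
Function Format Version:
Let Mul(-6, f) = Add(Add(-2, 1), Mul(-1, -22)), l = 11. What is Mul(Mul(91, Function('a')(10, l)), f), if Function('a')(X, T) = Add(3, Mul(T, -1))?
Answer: 2548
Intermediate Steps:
f = Rational(-7, 2) (f = Mul(Rational(-1, 6), Add(Add(-2, 1), Mul(-1, -22))) = Mul(Rational(-1, 6), Add(-1, 22)) = Mul(Rational(-1, 6), 21) = Rational(-7, 2) ≈ -3.5000)
Function('a')(X, T) = Add(3, Mul(-1, T))
Mul(Mul(91, Function('a')(10, l)), f) = Mul(Mul(91, Add(3, Mul(-1, 11))), Rational(-7, 2)) = Mul(Mul(91, Add(3, -11)), Rational(-7, 2)) = Mul(Mul(91, -8), Rational(-7, 2)) = Mul(-728, Rational(-7, 2)) = 2548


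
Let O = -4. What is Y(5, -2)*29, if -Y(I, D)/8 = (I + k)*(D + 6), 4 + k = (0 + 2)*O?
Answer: 6496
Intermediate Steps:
k = -12 (k = -4 + (0 + 2)*(-4) = -4 + 2*(-4) = -4 - 8 = -12)
Y(I, D) = -8*(-12 + I)*(6 + D) (Y(I, D) = -8*(I - 12)*(D + 6) = -8*(-12 + I)*(6 + D))
Y(5, -2)*29 = (576 - 48*5 + 96*(-2) - 8*(-2)*5)*29 = (576 - 240 - 192 + 80)*29 = 224*29 = 6496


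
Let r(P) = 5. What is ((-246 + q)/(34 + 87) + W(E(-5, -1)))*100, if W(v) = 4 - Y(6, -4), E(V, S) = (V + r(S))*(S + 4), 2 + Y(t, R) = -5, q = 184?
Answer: 126900/121 ≈ 1048.8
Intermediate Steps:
Y(t, R) = -7 (Y(t, R) = -2 - 5 = -7)
E(V, S) = (4 + S)*(5 + V) (E(V, S) = (V + 5)*(S + 4) = (5 + V)*(4 + S) = (4 + S)*(5 + V))
W(v) = 11 (W(v) = 4 - 1*(-7) = 4 + 7 = 11)
((-246 + q)/(34 + 87) + W(E(-5, -1)))*100 = ((-246 + 184)/(34 + 87) + 11)*100 = (-62/121 + 11)*100 = (1269/121)*100 = 126900/121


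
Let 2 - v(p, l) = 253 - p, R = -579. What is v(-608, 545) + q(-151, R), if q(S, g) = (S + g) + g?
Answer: -2168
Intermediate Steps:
v(p, l) = -251 + p (v(p, l) = 2 - (253 - p) = 2 + (-253 + p) = -251 + p)
q(S, g) = S + 2*g
v(-608, 545) + q(-151, R) = (-251 - 608) + (-151 + 2*(-579)) = -859 + (-151 - 1158) = -859 - 1309 = -2168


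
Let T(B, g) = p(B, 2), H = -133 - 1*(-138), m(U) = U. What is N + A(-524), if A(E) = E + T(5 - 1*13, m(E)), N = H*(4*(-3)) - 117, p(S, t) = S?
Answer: -709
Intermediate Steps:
H = 5 (H = -133 + 138 = 5)
T(B, g) = B
N = -177 (N = 5*(4*(-3)) - 117 = 5*(-12) - 117 = -60 - 117 = -177)
A(E) = -8 + E (A(E) = E + (5 - 1*13) = E + (5 - 13) = E - 8 = -8 + E)
N + A(-524) = -177 + (-8 - 524) = -177 - 532 = -709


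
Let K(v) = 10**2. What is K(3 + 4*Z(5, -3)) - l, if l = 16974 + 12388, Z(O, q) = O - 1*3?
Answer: -29262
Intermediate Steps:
Z(O, q) = -3 + O (Z(O, q) = O - 3 = -3 + O)
l = 29362
K(v) = 100
K(3 + 4*Z(5, -3)) - l = 100 - 1*29362 = 100 - 29362 = -29262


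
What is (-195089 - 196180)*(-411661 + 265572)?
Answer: 57160096941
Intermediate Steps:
(-195089 - 196180)*(-411661 + 265572) = -391269*(-146089) = 57160096941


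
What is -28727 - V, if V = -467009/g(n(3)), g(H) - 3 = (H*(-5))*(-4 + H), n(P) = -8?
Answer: -14169788/477 ≈ -29706.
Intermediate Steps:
g(H) = 3 - 5*H*(-4 + H) (g(H) = 3 + (H*(-5))*(-4 + H) = 3 + (-5*H)*(-4 + H) = 3 - 5*H*(-4 + H))
V = 467009/477 (V = -467009/(3 - 5*(-8)**2 + 20*(-8)) = -467009/(3 - 5*64 - 160) = -467009/(3 - 320 - 160) = -467009/(-477) = -467009*(-1/477) = 467009/477 ≈ 979.05)
-28727 - V = -28727 - 1*467009/477 = -28727 - 467009/477 = -14169788/477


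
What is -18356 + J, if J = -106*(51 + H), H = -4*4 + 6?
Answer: -22702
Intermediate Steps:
H = -10 (H = -16 + 6 = -10)
J = -4346 (J = -106*(51 - 10) = -106*41 = -4346)
-18356 + J = -18356 - 4346 = -22702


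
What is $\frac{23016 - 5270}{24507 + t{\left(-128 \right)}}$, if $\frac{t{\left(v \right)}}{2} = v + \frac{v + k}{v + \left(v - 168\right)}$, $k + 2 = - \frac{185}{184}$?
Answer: $\frac{692235968}{946007113} \approx 0.73174$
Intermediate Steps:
$k = - \frac{553}{184}$ ($k = -2 - \frac{185}{184} = - \frac{553}{184} \approx -3.0054$)
$t{\left(v \right)} = 2 v + \frac{2 \left(- \frac{553}{184} + v\right)}{-168 + 2 v}$ ($t{\left(v \right)} = 2 \left(v + \frac{v - \frac{553}{184}}{v + \left(v - 168\right)}\right) = 2 \left(v + \frac{- \frac{553}{184} + v}{v + \left(-168 + v\right)}\right) = 2 \left(v + \frac{- \frac{553}{184} + v}{-168 + 2 v}\right) = 2 v + \frac{2 \left(- \frac{553}{184} + v\right)}{-168 + 2 v}$)
$\frac{23016 - 5270}{24507 + t{\left(-128 \right)}} = \frac{23016 - 5270}{24507 + \frac{-553 - -3933184 + 368 \left(-128\right)^{2}}{184 \left(-84 - 128\right)}} = \frac{17746}{24507 + \frac{-553 + 3933184 + 368 \cdot 16384}{184 \left(-212\right)}} = \frac{17746}{24507 + \frac{1}{184} \left(- \frac{1}{212}\right) \left(-553 + 3933184 + 6029312\right)} = \frac{17746}{24507 + \frac{1}{184} \left(- \frac{1}{212}\right) 9961943} = \frac{17746}{24507 - \frac{9961943}{39008}} = \frac{17746}{\frac{946007113}{39008}} = 17746 \cdot \frac{39008}{946007113} = \frac{692235968}{946007113}$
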